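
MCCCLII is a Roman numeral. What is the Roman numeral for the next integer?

MCCCLII = 1352; next is 1353

MCCCLIII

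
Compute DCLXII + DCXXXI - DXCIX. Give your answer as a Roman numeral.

DCLXII = 662, DCXXXI = 631, DXCIX = 599
662 + 631 = 1293
1293 - 599 = 694

DCXCIV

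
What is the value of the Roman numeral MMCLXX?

MMCLXX: M=1000, M=1000, C=100, L=50, X=10, X=10
1000 + 1000 + 100 + 50 + 10 + 10 = 2170

2170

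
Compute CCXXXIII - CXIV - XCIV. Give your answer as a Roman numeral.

CCXXXIII = 233, CXIV = 114, XCIV = 94
233 - 114 = 119
119 - 94 = 25

XXV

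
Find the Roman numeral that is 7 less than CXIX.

CXIX = 119
119 - 7 = 112

CXII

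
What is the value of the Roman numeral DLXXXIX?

DLXXXIX: D=500, L=50, X=10, X=10, X=10, IX=9
500 + 50 + 10 + 10 + 10 + 9 = 589

589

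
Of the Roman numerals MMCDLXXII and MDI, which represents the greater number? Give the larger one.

MMCDLXXII = 2472
MDI = 1501
2472 is larger

MMCDLXXII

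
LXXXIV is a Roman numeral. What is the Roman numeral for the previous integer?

LXXXIV = 84; previous is 83

LXXXIII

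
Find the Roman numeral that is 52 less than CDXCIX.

CDXCIX = 499
499 - 52 = 447

CDXLVII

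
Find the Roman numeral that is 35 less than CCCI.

CCCI = 301
301 - 35 = 266

CCLXVI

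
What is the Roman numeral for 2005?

Convert 2005 to Roman numerals:
  2005 contains 2×1000 (MM)
  5 contains 1×5 (V)

MMV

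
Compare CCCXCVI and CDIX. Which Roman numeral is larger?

CCCXCVI = 396
CDIX = 409
409 is larger

CDIX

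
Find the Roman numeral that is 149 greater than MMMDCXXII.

MMMDCXXII = 3622
3622 + 149 = 3771

MMMDCCLXXI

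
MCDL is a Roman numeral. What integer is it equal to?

MCDL: M=1000, CD=400, L=50
1000 + 400 + 50 = 1450

1450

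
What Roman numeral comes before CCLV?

CCLV = 255; previous is 254

CCLIV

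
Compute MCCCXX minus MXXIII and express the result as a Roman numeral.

MCCCXX = 1320
MXXIII = 1023
1320 - 1023 = 297

CCXCVII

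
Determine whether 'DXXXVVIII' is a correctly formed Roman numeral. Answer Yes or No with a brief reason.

'DXXXVVIII': V should not appear more than once

No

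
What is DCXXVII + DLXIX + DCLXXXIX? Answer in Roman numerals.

DCXXVII = 627, DLXIX = 569, DCLXXXIX = 689
627 + 569 = 1196
1196 + 689 = 1885

MDCCCLXXXV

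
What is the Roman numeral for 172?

Convert 172 to Roman numerals:
  172 contains 1×100 (C)
  72 contains 1×50 (L)
  22 contains 2×10 (XX)
  2 contains 2×1 (II)

CLXXII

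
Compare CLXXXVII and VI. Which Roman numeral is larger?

CLXXXVII = 187
VI = 6
187 is larger

CLXXXVII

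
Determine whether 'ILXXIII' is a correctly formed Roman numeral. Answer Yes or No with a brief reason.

'ILXXIII': Invalid subtractive combination: IL

No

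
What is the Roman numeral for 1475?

Convert 1475 to Roman numerals:
  1475 contains 1×1000 (M)
  475 contains 1×400 (CD)
  75 contains 1×50 (L)
  25 contains 2×10 (XX)
  5 contains 1×5 (V)

MCDLXXV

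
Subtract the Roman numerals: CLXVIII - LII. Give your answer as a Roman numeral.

CLXVIII = 168
LII = 52
168 - 52 = 116

CXVI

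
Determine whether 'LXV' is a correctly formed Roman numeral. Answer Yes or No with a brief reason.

'LXV': Check the rules: uses only the symbols I, V, X, L, C, D, M; no symbol is repeated more than three times in a row; V, L and D each appear at most once; no smaller symbol precedes a larger one (values never increase from left to right). Value: L (50) + X (10) + V (5) = 65. So it is a valid standard Roman numeral.

Yes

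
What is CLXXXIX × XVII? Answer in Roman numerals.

CLXXXIX = 189
XVII = 17
189 × 17 = 3213

MMMCCXIII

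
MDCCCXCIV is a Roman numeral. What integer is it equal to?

MDCCCXCIV: M=1000, D=500, C=100, C=100, C=100, XC=90, IV=4
1000 + 500 + 100 + 100 + 100 + 90 + 4 = 1894

1894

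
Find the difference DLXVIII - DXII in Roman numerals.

DLXVIII = 568
DXII = 512
568 - 512 = 56

LVI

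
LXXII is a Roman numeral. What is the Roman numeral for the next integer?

LXXII = 72; next is 73

LXXIII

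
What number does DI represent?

DI: D=500, I=1
500 + 1 = 501

501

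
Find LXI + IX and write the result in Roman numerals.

LXI = 61
IX = 9
61 + 9 = 70

LXX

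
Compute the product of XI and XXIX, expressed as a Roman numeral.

XI = 11
XXIX = 29
11 × 29 = 319

CCCXIX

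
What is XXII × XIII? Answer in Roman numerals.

XXII = 22
XIII = 13
22 × 13 = 286

CCLXXXVI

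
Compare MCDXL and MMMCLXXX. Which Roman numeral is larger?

MCDXL = 1440
MMMCLXXX = 3180
3180 is larger

MMMCLXXX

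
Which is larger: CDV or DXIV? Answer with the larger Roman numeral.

CDV = 405
DXIV = 514
514 is larger

DXIV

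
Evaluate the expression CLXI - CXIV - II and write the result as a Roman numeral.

CLXI = 161, CXIV = 114, II = 2
161 - 114 = 47
47 - 2 = 45

XLV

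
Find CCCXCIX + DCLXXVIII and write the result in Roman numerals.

CCCXCIX = 399
DCLXXVIII = 678
399 + 678 = 1077

MLXXVII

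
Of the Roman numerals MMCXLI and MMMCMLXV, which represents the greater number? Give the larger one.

MMCXLI = 2141
MMMCMLXV = 3965
3965 is larger

MMMCMLXV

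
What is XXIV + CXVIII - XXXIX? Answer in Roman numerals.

XXIV = 24, CXVIII = 118, XXXIX = 39
24 + 118 = 142
142 - 39 = 103

CIII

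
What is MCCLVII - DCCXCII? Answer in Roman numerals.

MCCLVII = 1257
DCCXCII = 792
1257 - 792 = 465

CDLXV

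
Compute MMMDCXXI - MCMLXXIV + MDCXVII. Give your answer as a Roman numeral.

MMMDCXXI = 3621, MCMLXXIV = 1974, MDCXVII = 1617
3621 - 1974 = 1647
1647 + 1617 = 3264

MMMCCLXIV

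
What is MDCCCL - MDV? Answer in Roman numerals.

MDCCCL = 1850
MDV = 1505
1850 - 1505 = 345

CCCXLV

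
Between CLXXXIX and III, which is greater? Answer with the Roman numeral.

CLXXXIX = 189
III = 3
189 is larger

CLXXXIX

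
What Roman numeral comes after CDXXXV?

CDXXXV = 435, so the next integer is 435 + 1 = 436

CDXXXVI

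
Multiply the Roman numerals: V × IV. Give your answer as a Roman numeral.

V = 5
IV = 4
5 × 4 = 20

XX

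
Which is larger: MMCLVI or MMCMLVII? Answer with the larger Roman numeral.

MMCLVI = 2156
MMCMLVII = 2957
2957 is larger

MMCMLVII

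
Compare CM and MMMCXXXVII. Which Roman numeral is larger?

CM = 900
MMMCXXXVII = 3137
3137 is larger

MMMCXXXVII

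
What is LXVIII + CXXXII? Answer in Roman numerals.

LXVIII = 68
CXXXII = 132
68 + 132 = 200

CC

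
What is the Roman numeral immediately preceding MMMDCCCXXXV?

MMMDCCCXXXV = 3835, so the previous integer is 3835 - 1 = 3834

MMMDCCCXXXIV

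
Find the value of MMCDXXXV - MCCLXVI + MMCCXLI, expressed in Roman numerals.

MMCDXXXV = 2435, MCCLXVI = 1266, MMCCXLI = 2241
2435 - 1266 = 1169
1169 + 2241 = 3410

MMMCDX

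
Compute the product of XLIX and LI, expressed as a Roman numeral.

XLIX = 49
LI = 51
49 × 51 = 2499

MMCDXCIX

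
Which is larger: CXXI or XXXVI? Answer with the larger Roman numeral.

CXXI = 121
XXXVI = 36
121 is larger

CXXI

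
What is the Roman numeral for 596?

Convert 596 to Roman numerals:
  596 contains 1×500 (D)
  96 contains 1×90 (XC)
  6 contains 1×5 (V)
  1 contains 1×1 (I)

DXCVI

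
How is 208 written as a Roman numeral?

Convert 208 to Roman numerals:
  208 contains 2×100 (CC)
  8 contains 1×5 (V)
  3 contains 3×1 (III)

CCVIII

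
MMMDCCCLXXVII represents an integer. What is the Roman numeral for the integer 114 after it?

MMMDCCCLXXVII = 3877
3877 + 114 = 3991

MMMCMXCI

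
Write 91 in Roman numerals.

Convert 91 to Roman numerals:
  91 contains 1×90 (XC)
  1 contains 1×1 (I)

XCI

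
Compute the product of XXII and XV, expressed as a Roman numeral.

XXII = 22
XV = 15
22 × 15 = 330

CCCXXX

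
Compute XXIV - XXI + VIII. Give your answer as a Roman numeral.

XXIV = 24, XXI = 21, VIII = 8
24 - 21 = 3
3 + 8 = 11

XI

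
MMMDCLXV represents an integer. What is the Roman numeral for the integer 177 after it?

MMMDCLXV = 3665
3665 + 177 = 3842

MMMDCCCXLII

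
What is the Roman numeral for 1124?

Convert 1124 to Roman numerals:
  1124 contains 1×1000 (M)
  124 contains 1×100 (C)
  24 contains 2×10 (XX)
  4 contains 1×4 (IV)

MCXXIV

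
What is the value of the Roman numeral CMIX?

CMIX: CM=900, IX=9
900 + 9 = 909

909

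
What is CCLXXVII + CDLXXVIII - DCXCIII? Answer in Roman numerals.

CCLXXVII = 277, CDLXXVIII = 478, DCXCIII = 693
277 + 478 = 755
755 - 693 = 62

LXII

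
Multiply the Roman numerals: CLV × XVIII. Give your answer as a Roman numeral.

CLV = 155
XVIII = 18
155 × 18 = 2790

MMDCCXC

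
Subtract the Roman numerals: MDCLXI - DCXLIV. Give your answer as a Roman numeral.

MDCLXI = 1661
DCXLIV = 644
1661 - 644 = 1017

MXVII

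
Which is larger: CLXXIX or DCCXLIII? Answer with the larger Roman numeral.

CLXXIX = 179
DCCXLIII = 743
743 is larger

DCCXLIII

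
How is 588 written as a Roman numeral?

Convert 588 to Roman numerals:
  588 contains 1×500 (D)
  88 contains 1×50 (L)
  38 contains 3×10 (XXX)
  8 contains 1×5 (V)
  3 contains 3×1 (III)

DLXXXVIII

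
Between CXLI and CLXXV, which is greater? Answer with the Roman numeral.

CXLI = 141
CLXXV = 175
175 is larger

CLXXV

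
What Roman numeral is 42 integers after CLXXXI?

CLXXXI = 181
181 + 42 = 223

CCXXIII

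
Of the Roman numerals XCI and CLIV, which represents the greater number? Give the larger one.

XCI = 91
CLIV = 154
154 is larger

CLIV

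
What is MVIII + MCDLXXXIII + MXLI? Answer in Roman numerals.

MVIII = 1008, MCDLXXXIII = 1483, MXLI = 1041
1008 + 1483 = 2491
2491 + 1041 = 3532

MMMDXXXII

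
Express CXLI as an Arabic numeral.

CXLI: C=100, XL=40, I=1
100 + 40 + 1 = 141

141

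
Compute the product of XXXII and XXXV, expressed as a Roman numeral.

XXXII = 32
XXXV = 35
32 × 35 = 1120

MCXX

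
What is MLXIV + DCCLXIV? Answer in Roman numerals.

MLXIV = 1064
DCCLXIV = 764
1064 + 764 = 1828

MDCCCXXVIII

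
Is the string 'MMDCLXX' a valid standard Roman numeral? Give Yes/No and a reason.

'MMDCLXX': Check the rules: uses only the symbols I, V, X, L, C, D, M; no symbol is repeated more than three times in a row; V, L and D each appear at most once; no smaller symbol precedes a larger one (values never increase from left to right). Value: M (1000) + M (1000) + D (500) + C (100) + L (50) + X (10) + X (10) = 2670. So it is a valid standard Roman numeral.

Yes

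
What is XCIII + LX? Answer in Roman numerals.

XCIII = 93
LX = 60
93 + 60 = 153

CLIII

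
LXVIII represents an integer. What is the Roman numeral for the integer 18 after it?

LXVIII = 68
68 + 18 = 86

LXXXVI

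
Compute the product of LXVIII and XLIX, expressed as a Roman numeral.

LXVIII = 68
XLIX = 49
68 × 49 = 3332

MMMCCCXXXII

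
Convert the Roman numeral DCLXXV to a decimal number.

DCLXXV: D=500, C=100, L=50, X=10, X=10, V=5
500 + 100 + 50 + 10 + 10 + 5 = 675

675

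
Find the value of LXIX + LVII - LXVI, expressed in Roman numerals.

LXIX = 69, LVII = 57, LXVI = 66
69 + 57 = 126
126 - 66 = 60

LX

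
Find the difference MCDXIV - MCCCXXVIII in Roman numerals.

MCDXIV = 1414
MCCCXXVIII = 1328
1414 - 1328 = 86

LXXXVI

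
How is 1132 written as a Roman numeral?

Convert 1132 to Roman numerals:
  1132 contains 1×1000 (M)
  132 contains 1×100 (C)
  32 contains 3×10 (XXX)
  2 contains 2×1 (II)

MCXXXII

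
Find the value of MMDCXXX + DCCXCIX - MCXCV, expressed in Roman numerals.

MMDCXXX = 2630, DCCXCIX = 799, MCXCV = 1195
2630 + 799 = 3429
3429 - 1195 = 2234

MMCCXXXIV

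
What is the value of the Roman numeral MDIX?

MDIX: M=1000, D=500, IX=9
1000 + 500 + 9 = 1509

1509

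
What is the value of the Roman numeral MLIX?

MLIX: M=1000, L=50, IX=9
1000 + 50 + 9 = 1059

1059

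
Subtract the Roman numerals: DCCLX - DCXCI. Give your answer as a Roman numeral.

DCCLX = 760
DCXCI = 691
760 - 691 = 69

LXIX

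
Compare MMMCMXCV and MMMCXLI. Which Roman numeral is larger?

MMMCMXCV = 3995
MMMCXLI = 3141
3995 is larger

MMMCMXCV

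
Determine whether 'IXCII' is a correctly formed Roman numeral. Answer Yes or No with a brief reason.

'IXCII': I (position 1) comes before the larger symbol C (position 3) without being directly in front of it as a subtractive pair; apart from IV, IX, XL, XC, CD and CM, symbols must go from largest to smallest

No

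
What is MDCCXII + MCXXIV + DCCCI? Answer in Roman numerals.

MDCCXII = 1712, MCXXIV = 1124, DCCCI = 801
1712 + 1124 = 2836
2836 + 801 = 3637

MMMDCXXXVII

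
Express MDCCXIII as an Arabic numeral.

MDCCXIII: M=1000, D=500, C=100, C=100, X=10, I=1, I=1, I=1
1000 + 500 + 100 + 100 + 10 + 1 + 1 + 1 = 1713

1713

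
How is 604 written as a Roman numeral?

Convert 604 to Roman numerals:
  604 contains 1×500 (D)
  104 contains 1×100 (C)
  4 contains 1×4 (IV)

DCIV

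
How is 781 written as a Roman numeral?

Convert 781 to Roman numerals:
  781 contains 1×500 (D)
  281 contains 2×100 (CC)
  81 contains 1×50 (L)
  31 contains 3×10 (XXX)
  1 contains 1×1 (I)

DCCLXXXI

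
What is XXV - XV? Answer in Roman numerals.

XXV = 25
XV = 15
25 - 15 = 10

X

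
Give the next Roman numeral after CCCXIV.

CCCXIV = 314; next is 315

CCCXV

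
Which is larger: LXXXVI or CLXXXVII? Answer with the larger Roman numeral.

LXXXVI = 86
CLXXXVII = 187
187 is larger

CLXXXVII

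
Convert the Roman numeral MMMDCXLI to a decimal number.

MMMDCXLI: M=1000, M=1000, M=1000, D=500, C=100, XL=40, I=1
1000 + 1000 + 1000 + 500 + 100 + 40 + 1 = 3641

3641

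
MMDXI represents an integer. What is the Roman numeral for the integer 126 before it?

MMDXI = 2511
2511 - 126 = 2385

MMCCCLXXXV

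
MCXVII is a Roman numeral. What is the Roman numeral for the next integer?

MCXVII = 1117, so the next integer is 1117 + 1 = 1118

MCXVIII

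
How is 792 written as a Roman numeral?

Convert 792 to Roman numerals:
  792 contains 1×500 (D)
  292 contains 2×100 (CC)
  92 contains 1×90 (XC)
  2 contains 2×1 (II)

DCCXCII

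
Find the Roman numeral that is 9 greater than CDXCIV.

CDXCIV = 494
494 + 9 = 503

DIII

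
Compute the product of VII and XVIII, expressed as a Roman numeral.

VII = 7
XVIII = 18
7 × 18 = 126

CXXVI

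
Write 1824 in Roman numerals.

Convert 1824 to Roman numerals:
  1824 contains 1×1000 (M)
  824 contains 1×500 (D)
  324 contains 3×100 (CCC)
  24 contains 2×10 (XX)
  4 contains 1×4 (IV)

MDCCCXXIV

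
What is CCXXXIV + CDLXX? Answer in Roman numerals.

CCXXXIV = 234
CDLXX = 470
234 + 470 = 704

DCCIV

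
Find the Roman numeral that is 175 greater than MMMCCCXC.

MMMCCCXC = 3390
3390 + 175 = 3565

MMMDLXV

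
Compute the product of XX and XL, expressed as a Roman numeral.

XX = 20
XL = 40
20 × 40 = 800

DCCC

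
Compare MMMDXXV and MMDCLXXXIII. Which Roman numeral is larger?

MMMDXXV = 3525
MMDCLXXXIII = 2683
3525 is larger

MMMDXXV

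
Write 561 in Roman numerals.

Convert 561 to Roman numerals:
  561 contains 1×500 (D)
  61 contains 1×50 (L)
  11 contains 1×10 (X)
  1 contains 1×1 (I)

DLXI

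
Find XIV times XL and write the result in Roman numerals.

XIV = 14
XL = 40
14 × 40 = 560

DLX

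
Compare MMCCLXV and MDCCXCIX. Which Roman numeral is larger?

MMCCLXV = 2265
MDCCXCIX = 1799
2265 is larger

MMCCLXV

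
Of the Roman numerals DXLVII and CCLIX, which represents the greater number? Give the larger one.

DXLVII = 547
CCLIX = 259
547 is larger

DXLVII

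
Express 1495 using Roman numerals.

Convert 1495 to Roman numerals:
  1495 contains 1×1000 (M)
  495 contains 1×400 (CD)
  95 contains 1×90 (XC)
  5 contains 1×5 (V)

MCDXCV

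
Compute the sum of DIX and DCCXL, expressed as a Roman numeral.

DIX = 509
DCCXL = 740
509 + 740 = 1249

MCCXLIX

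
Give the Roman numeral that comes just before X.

X = 10, so the previous integer is 10 - 1 = 9

IX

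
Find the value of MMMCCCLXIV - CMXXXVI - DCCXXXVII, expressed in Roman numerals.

MMMCCCLXIV = 3364, CMXXXVI = 936, DCCXXXVII = 737
3364 - 936 = 2428
2428 - 737 = 1691

MDCXCI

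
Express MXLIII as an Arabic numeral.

MXLIII: M=1000, XL=40, I=1, I=1, I=1
1000 + 40 + 1 + 1 + 1 = 1043

1043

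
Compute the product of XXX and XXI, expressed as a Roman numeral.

XXX = 30
XXI = 21
30 × 21 = 630

DCXXX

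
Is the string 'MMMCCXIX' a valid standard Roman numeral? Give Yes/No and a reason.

'MMMCCXIX': Check the rules: uses only the symbols I, V, X, L, C, D, M; no symbol is repeated more than three times in a row; V, L and D each appear at most once; the only place a smaller symbol precedes a larger one is the allowed subtractive pair IX, the symbol right after such a pair (if any) is smaller than the pair's first symbol, and otherwise the values never increase from left to right. Value: M (1000) + M (1000) + M (1000) + C (100) + C (100) + X (10) + IX (9) = 3219. So it is a valid standard Roman numeral.

Yes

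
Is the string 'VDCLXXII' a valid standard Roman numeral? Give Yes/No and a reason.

'VDCLXXII': Invalid subtractive combination: VD

No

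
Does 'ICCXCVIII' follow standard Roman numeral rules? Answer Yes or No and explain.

'ICCXCVIII': Invalid subtractive combination: IC

No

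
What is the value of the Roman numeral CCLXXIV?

CCLXXIV: C=100, C=100, L=50, X=10, X=10, IV=4
100 + 100 + 50 + 10 + 10 + 4 = 274

274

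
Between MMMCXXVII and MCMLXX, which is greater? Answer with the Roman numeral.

MMMCXXVII = 3127
MCMLXX = 1970
3127 is larger

MMMCXXVII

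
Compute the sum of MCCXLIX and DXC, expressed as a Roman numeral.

MCCXLIX = 1249
DXC = 590
1249 + 590 = 1839

MDCCCXXXIX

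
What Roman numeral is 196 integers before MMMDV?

MMMDV = 3505
3505 - 196 = 3309

MMMCCCIX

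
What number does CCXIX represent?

CCXIX: C=100, C=100, X=10, IX=9
100 + 100 + 10 + 9 = 219

219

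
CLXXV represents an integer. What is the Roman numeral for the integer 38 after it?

CLXXV = 175
175 + 38 = 213

CCXIII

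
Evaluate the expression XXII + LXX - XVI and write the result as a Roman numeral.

XXII = 22, LXX = 70, XVI = 16
22 + 70 = 92
92 - 16 = 76

LXXVI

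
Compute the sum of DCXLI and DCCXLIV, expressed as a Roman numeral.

DCXLI = 641
DCCXLIV = 744
641 + 744 = 1385

MCCCLXXXV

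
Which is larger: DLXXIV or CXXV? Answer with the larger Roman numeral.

DLXXIV = 574
CXXV = 125
574 is larger

DLXXIV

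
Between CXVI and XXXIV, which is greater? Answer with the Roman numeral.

CXVI = 116
XXXIV = 34
116 is larger

CXVI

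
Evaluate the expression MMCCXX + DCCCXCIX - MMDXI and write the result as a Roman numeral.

MMCCXX = 2220, DCCCXCIX = 899, MMDXI = 2511
2220 + 899 = 3119
3119 - 2511 = 608

DCVIII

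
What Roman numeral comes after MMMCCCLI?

MMMCCCLI = 3351; next is 3352

MMMCCCLII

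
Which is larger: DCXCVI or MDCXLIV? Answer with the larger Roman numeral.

DCXCVI = 696
MDCXLIV = 1644
1644 is larger

MDCXLIV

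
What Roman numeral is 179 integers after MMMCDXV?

MMMCDXV = 3415
3415 + 179 = 3594

MMMDXCIV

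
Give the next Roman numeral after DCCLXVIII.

DCCLXVIII = 768, so the next integer is 768 + 1 = 769

DCCLXIX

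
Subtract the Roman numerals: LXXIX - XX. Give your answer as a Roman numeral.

LXXIX = 79
XX = 20
79 - 20 = 59

LIX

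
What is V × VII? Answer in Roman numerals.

V = 5
VII = 7
5 × 7 = 35

XXXV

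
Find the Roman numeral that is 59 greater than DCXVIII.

DCXVIII = 618
618 + 59 = 677

DCLXXVII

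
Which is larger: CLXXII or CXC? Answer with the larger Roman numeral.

CLXXII = 172
CXC = 190
190 is larger

CXC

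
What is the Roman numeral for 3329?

Convert 3329 to Roman numerals:
  3329 contains 3×1000 (MMM)
  329 contains 3×100 (CCC)
  29 contains 2×10 (XX)
  9 contains 1×9 (IX)

MMMCCCXXIX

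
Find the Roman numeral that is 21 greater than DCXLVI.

DCXLVI = 646
646 + 21 = 667

DCLXVII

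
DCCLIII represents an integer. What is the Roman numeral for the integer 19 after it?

DCCLIII = 753
753 + 19 = 772

DCCLXXII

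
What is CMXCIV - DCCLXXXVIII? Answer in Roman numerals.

CMXCIV = 994
DCCLXXXVIII = 788
994 - 788 = 206

CCVI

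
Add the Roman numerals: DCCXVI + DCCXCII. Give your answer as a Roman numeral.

DCCXVI = 716
DCCXCII = 792
716 + 792 = 1508

MDVIII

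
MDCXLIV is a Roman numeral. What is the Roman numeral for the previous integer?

MDCXLIV = 1644, so the previous integer is 1644 - 1 = 1643

MDCXLIII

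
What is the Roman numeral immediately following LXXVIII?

LXXVIII = 78; next is 79

LXXIX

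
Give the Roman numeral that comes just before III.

III = 3, so the previous integer is 3 - 1 = 2

II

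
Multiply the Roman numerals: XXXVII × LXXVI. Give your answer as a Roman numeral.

XXXVII = 37
LXXVI = 76
37 × 76 = 2812

MMDCCCXII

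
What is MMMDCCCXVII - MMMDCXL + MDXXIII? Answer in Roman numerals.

MMMDCCCXVII = 3817, MMMDCXL = 3640, MDXXIII = 1523
3817 - 3640 = 177
177 + 1523 = 1700

MDCC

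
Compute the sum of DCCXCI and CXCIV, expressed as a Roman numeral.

DCCXCI = 791
CXCIV = 194
791 + 194 = 985

CMLXXXV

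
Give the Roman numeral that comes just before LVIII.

LVIII = 58; previous is 57

LVII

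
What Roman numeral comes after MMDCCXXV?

MMDCCXXV = 2725, so the next integer is 2725 + 1 = 2726

MMDCCXXVI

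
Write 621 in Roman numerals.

Convert 621 to Roman numerals:
  621 contains 1×500 (D)
  121 contains 1×100 (C)
  21 contains 2×10 (XX)
  1 contains 1×1 (I)

DCXXI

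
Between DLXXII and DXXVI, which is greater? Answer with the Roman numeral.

DLXXII = 572
DXXVI = 526
572 is larger

DLXXII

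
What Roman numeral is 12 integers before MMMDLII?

MMMDLII = 3552
3552 - 12 = 3540

MMMDXL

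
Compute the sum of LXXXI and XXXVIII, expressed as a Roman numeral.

LXXXI = 81
XXXVIII = 38
81 + 38 = 119

CXIX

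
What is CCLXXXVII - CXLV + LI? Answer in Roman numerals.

CCLXXXVII = 287, CXLV = 145, LI = 51
287 - 145 = 142
142 + 51 = 193

CXCIII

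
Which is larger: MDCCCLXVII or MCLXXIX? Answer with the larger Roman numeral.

MDCCCLXVII = 1867
MCLXXIX = 1179
1867 is larger

MDCCCLXVII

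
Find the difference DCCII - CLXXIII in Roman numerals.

DCCII = 702
CLXXIII = 173
702 - 173 = 529

DXXIX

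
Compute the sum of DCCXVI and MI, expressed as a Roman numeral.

DCCXVI = 716
MI = 1001
716 + 1001 = 1717

MDCCXVII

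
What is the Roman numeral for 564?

Convert 564 to Roman numerals:
  564 contains 1×500 (D)
  64 contains 1×50 (L)
  14 contains 1×10 (X)
  4 contains 1×4 (IV)

DLXIV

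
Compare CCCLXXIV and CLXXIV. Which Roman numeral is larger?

CCCLXXIV = 374
CLXXIV = 174
374 is larger

CCCLXXIV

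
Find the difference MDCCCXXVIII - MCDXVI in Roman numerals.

MDCCCXXVIII = 1828
MCDXVI = 1416
1828 - 1416 = 412

CDXII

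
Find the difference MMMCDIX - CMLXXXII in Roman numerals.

MMMCDIX = 3409
CMLXXXII = 982
3409 - 982 = 2427

MMCDXXVII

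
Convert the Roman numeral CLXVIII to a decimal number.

CLXVIII: C=100, L=50, X=10, V=5, I=1, I=1, I=1
100 + 50 + 10 + 5 + 1 + 1 + 1 = 168

168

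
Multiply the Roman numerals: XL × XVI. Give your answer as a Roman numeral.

XL = 40
XVI = 16
40 × 16 = 640

DCXL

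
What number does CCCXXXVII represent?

CCCXXXVII: C=100, C=100, C=100, X=10, X=10, X=10, V=5, I=1, I=1
100 + 100 + 100 + 10 + 10 + 10 + 5 + 1 + 1 = 337

337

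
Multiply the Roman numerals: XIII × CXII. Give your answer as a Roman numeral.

XIII = 13
CXII = 112
13 × 112 = 1456

MCDLVI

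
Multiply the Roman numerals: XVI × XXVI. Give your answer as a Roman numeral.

XVI = 16
XXVI = 26
16 × 26 = 416

CDXVI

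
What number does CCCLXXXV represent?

CCCLXXXV: C=100, C=100, C=100, L=50, X=10, X=10, X=10, V=5
100 + 100 + 100 + 50 + 10 + 10 + 10 + 5 = 385

385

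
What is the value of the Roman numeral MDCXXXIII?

MDCXXXIII: M=1000, D=500, C=100, X=10, X=10, X=10, I=1, I=1, I=1
1000 + 500 + 100 + 10 + 10 + 10 + 1 + 1 + 1 = 1633

1633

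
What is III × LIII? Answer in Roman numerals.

III = 3
LIII = 53
3 × 53 = 159

CLIX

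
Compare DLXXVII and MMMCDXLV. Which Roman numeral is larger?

DLXXVII = 577
MMMCDXLV = 3445
3445 is larger

MMMCDXLV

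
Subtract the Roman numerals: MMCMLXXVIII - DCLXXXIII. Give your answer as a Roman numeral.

MMCMLXXVIII = 2978
DCLXXXIII = 683
2978 - 683 = 2295

MMCCXCV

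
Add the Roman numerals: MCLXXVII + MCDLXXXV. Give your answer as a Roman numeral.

MCLXXVII = 1177
MCDLXXXV = 1485
1177 + 1485 = 2662

MMDCLXII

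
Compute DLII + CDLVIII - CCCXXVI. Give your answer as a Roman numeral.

DLII = 552, CDLVIII = 458, CCCXXVI = 326
552 + 458 = 1010
1010 - 326 = 684

DCLXXXIV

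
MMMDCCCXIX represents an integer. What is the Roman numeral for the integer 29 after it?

MMMDCCCXIX = 3819
3819 + 29 = 3848

MMMDCCCXLVIII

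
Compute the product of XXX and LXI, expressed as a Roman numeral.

XXX = 30
LXI = 61
30 × 61 = 1830

MDCCCXXX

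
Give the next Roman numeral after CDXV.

CDXV = 415; next is 416

CDXVI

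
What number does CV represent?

CV: C=100, V=5
100 + 5 = 105

105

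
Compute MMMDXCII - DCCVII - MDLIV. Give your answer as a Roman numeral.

MMMDXCII = 3592, DCCVII = 707, MDLIV = 1554
3592 - 707 = 2885
2885 - 1554 = 1331

MCCCXXXI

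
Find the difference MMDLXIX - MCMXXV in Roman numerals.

MMDLXIX = 2569
MCMXXV = 1925
2569 - 1925 = 644

DCXLIV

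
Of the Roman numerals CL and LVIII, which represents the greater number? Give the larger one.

CL = 150
LVIII = 58
150 is larger

CL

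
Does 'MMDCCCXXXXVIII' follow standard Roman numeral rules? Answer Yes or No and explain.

'MMDCCCXXXXVIII': More than 3 consecutive X's

No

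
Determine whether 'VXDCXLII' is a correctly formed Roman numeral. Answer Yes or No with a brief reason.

'VXDCXLII': Invalid subtractive combination: VX

No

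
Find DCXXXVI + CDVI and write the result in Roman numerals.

DCXXXVI = 636
CDVI = 406
636 + 406 = 1042

MXLII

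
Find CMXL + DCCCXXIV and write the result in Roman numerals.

CMXL = 940
DCCCXXIV = 824
940 + 824 = 1764

MDCCLXIV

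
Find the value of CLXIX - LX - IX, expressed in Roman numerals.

CLXIX = 169, LX = 60, IX = 9
169 - 60 = 109
109 - 9 = 100

C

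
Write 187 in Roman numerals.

Convert 187 to Roman numerals:
  187 contains 1×100 (C)
  87 contains 1×50 (L)
  37 contains 3×10 (XXX)
  7 contains 1×5 (V)
  2 contains 2×1 (II)

CLXXXVII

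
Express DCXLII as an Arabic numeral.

DCXLII: D=500, C=100, XL=40, I=1, I=1
500 + 100 + 40 + 1 + 1 = 642

642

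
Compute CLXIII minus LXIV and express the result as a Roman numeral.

CLXIII = 163
LXIV = 64
163 - 64 = 99

XCIX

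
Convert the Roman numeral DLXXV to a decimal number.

DLXXV: D=500, L=50, X=10, X=10, V=5
500 + 50 + 10 + 10 + 5 = 575

575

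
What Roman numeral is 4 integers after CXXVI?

CXXVI = 126
126 + 4 = 130

CXXX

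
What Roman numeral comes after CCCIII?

CCCIII = 303; next is 304

CCCIV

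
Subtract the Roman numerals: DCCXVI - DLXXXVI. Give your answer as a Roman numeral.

DCCXVI = 716
DLXXXVI = 586
716 - 586 = 130

CXXX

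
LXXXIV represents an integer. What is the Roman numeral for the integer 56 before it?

LXXXIV = 84
84 - 56 = 28

XXVIII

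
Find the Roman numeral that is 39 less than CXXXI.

CXXXI = 131
131 - 39 = 92

XCII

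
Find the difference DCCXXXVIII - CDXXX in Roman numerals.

DCCXXXVIII = 738
CDXXX = 430
738 - 430 = 308

CCCVIII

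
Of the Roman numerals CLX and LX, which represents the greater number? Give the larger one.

CLX = 160
LX = 60
160 is larger

CLX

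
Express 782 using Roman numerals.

Convert 782 to Roman numerals:
  782 contains 1×500 (D)
  282 contains 2×100 (CC)
  82 contains 1×50 (L)
  32 contains 3×10 (XXX)
  2 contains 2×1 (II)

DCCLXXXII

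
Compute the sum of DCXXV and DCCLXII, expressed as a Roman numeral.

DCXXV = 625
DCCLXII = 762
625 + 762 = 1387

MCCCLXXXVII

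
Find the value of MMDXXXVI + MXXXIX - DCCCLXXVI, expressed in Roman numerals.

MMDXXXVI = 2536, MXXXIX = 1039, DCCCLXXVI = 876
2536 + 1039 = 3575
3575 - 876 = 2699

MMDCXCIX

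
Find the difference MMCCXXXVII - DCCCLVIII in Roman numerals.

MMCCXXXVII = 2237
DCCCLVIII = 858
2237 - 858 = 1379

MCCCLXXIX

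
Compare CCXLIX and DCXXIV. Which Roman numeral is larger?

CCXLIX = 249
DCXXIV = 624
624 is larger

DCXXIV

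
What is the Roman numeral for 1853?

Convert 1853 to Roman numerals:
  1853 contains 1×1000 (M)
  853 contains 1×500 (D)
  353 contains 3×100 (CCC)
  53 contains 1×50 (L)
  3 contains 3×1 (III)

MDCCCLIII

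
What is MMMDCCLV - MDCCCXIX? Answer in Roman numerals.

MMMDCCLV = 3755
MDCCCXIX = 1819
3755 - 1819 = 1936

MCMXXXVI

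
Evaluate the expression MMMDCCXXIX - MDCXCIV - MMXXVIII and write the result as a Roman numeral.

MMMDCCXXIX = 3729, MDCXCIV = 1694, MMXXVIII = 2028
3729 - 1694 = 2035
2035 - 2028 = 7

VII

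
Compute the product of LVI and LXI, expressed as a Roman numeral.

LVI = 56
LXI = 61
56 × 61 = 3416

MMMCDXVI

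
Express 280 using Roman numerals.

Convert 280 to Roman numerals:
  280 contains 2×100 (CC)
  80 contains 1×50 (L)
  30 contains 3×10 (XXX)

CCLXXX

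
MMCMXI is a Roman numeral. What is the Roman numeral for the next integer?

MMCMXI = 2911; next is 2912

MMCMXII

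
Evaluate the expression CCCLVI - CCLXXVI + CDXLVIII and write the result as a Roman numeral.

CCCLVI = 356, CCLXXVI = 276, CDXLVIII = 448
356 - 276 = 80
80 + 448 = 528

DXXVIII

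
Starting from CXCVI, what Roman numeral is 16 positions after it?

CXCVI = 196
196 + 16 = 212

CCXII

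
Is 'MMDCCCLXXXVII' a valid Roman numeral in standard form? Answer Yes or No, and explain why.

'MMDCCCLXXXVII': Check the rules: uses only the symbols I, V, X, L, C, D, M; no symbol is repeated more than three times in a row; V, L and D each appear at most once; no smaller symbol precedes a larger one (values never increase from left to right). Value: M (1000) + M (1000) + D (500) + C (100) + C (100) + C (100) + L (50) + X (10) + X (10) + X (10) + V (5) + I (1) + I (1) = 2887. So it is a valid standard Roman numeral.

Yes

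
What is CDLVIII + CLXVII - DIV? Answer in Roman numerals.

CDLVIII = 458, CLXVII = 167, DIV = 504
458 + 167 = 625
625 - 504 = 121

CXXI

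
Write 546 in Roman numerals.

Convert 546 to Roman numerals:
  546 contains 1×500 (D)
  46 contains 1×40 (XL)
  6 contains 1×5 (V)
  1 contains 1×1 (I)

DXLVI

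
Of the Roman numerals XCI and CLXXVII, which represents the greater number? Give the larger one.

XCI = 91
CLXXVII = 177
177 is larger

CLXXVII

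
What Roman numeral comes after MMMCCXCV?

MMMCCXCV = 3295, so the next integer is 3295 + 1 = 3296

MMMCCXCVI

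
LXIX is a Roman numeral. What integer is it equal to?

LXIX: L=50, X=10, IX=9
50 + 10 + 9 = 69

69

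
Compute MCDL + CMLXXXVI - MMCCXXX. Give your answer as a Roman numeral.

MCDL = 1450, CMLXXXVI = 986, MMCCXXX = 2230
1450 + 986 = 2436
2436 - 2230 = 206

CCVI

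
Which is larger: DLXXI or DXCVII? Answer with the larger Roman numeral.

DLXXI = 571
DXCVII = 597
597 is larger

DXCVII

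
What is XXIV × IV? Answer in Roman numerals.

XXIV = 24
IV = 4
24 × 4 = 96

XCVI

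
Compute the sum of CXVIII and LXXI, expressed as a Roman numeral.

CXVIII = 118
LXXI = 71
118 + 71 = 189

CLXXXIX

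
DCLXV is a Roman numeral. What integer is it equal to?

DCLXV: D=500, C=100, L=50, X=10, V=5
500 + 100 + 50 + 10 + 5 = 665

665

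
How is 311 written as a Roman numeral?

Convert 311 to Roman numerals:
  311 contains 3×100 (CCC)
  11 contains 1×10 (X)
  1 contains 1×1 (I)

CCCXI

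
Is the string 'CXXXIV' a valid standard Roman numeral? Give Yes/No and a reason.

'CXXXIV': Check the rules: uses only the symbols I, V, X, L, C, D, M; no symbol is repeated more than three times in a row; V, L and D each appear at most once; the only place a smaller symbol precedes a larger one is the allowed subtractive pair IV, the symbol right after such a pair (if any) is smaller than the pair's first symbol, and otherwise the values never increase from left to right. Value: C (100) + X (10) + X (10) + X (10) + IV (4) = 134. So it is a valid standard Roman numeral.

Yes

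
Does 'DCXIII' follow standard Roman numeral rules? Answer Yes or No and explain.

'DCXIII': Check the rules: uses only the symbols I, V, X, L, C, D, M; no symbol is repeated more than three times in a row; V, L and D each appear at most once; no smaller symbol precedes a larger one (values never increase from left to right). Value: D (500) + C (100) + X (10) + I (1) + I (1) + I (1) = 613. So it is a valid standard Roman numeral.

Yes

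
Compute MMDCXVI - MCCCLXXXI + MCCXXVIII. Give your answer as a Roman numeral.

MMDCXVI = 2616, MCCCLXXXI = 1381, MCCXXVIII = 1228
2616 - 1381 = 1235
1235 + 1228 = 2463

MMCDLXIII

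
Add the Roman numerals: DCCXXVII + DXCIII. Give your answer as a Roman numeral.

DCCXXVII = 727
DXCIII = 593
727 + 593 = 1320

MCCCXX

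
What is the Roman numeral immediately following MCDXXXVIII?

MCDXXXVIII = 1438; next is 1439

MCDXXXIX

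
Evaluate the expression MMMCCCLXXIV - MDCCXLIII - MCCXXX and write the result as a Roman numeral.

MMMCCCLXXIV = 3374, MDCCXLIII = 1743, MCCXXX = 1230
3374 - 1743 = 1631
1631 - 1230 = 401

CDI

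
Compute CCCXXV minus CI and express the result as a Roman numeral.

CCCXXV = 325
CI = 101
325 - 101 = 224

CCXXIV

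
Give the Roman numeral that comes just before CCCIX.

CCCIX = 309, so the previous integer is 309 - 1 = 308

CCCVIII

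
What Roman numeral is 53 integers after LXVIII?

LXVIII = 68
68 + 53 = 121

CXXI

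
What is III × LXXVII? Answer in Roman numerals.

III = 3
LXXVII = 77
3 × 77 = 231

CCXXXI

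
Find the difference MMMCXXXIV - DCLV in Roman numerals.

MMMCXXXIV = 3134
DCLV = 655
3134 - 655 = 2479

MMCDLXXIX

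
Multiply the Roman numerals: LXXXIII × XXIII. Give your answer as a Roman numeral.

LXXXIII = 83
XXIII = 23
83 × 23 = 1909

MCMIX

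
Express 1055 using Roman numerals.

Convert 1055 to Roman numerals:
  1055 contains 1×1000 (M)
  55 contains 1×50 (L)
  5 contains 1×5 (V)

MLV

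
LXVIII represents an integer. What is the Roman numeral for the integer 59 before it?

LXVIII = 68
68 - 59 = 9

IX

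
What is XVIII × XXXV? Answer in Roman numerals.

XVIII = 18
XXXV = 35
18 × 35 = 630

DCXXX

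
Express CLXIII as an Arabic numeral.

CLXIII: C=100, L=50, X=10, I=1, I=1, I=1
100 + 50 + 10 + 1 + 1 + 1 = 163

163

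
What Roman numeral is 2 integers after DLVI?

DLVI = 556
556 + 2 = 558

DLVIII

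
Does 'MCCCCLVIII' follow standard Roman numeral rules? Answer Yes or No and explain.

'MCCCCLVIII': More than 3 consecutive C's

No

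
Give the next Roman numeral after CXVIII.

CXVIII = 118; next is 119

CXIX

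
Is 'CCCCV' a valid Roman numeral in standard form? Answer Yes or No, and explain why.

'CCCCV': More than 3 consecutive C's

No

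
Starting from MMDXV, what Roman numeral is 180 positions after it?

MMDXV = 2515
2515 + 180 = 2695

MMDCXCV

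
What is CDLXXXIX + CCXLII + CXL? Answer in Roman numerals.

CDLXXXIX = 489, CCXLII = 242, CXL = 140
489 + 242 = 731
731 + 140 = 871

DCCCLXXI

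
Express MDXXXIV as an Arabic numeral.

MDXXXIV: M=1000, D=500, X=10, X=10, X=10, IV=4
1000 + 500 + 10 + 10 + 10 + 4 = 1534

1534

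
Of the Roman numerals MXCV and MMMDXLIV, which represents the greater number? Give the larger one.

MXCV = 1095
MMMDXLIV = 3544
3544 is larger

MMMDXLIV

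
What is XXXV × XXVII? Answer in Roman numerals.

XXXV = 35
XXVII = 27
35 × 27 = 945

CMXLV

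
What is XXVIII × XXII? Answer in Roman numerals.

XXVIII = 28
XXII = 22
28 × 22 = 616

DCXVI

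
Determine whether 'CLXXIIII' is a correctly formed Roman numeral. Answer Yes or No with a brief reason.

'CLXXIIII': More than 3 consecutive I's

No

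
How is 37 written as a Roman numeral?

Convert 37 to Roman numerals:
  37 contains 3×10 (XXX)
  7 contains 1×5 (V)
  2 contains 2×1 (II)

XXXVII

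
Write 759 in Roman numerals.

Convert 759 to Roman numerals:
  759 contains 1×500 (D)
  259 contains 2×100 (CC)
  59 contains 1×50 (L)
  9 contains 1×9 (IX)

DCCLIX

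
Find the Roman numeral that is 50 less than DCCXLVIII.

DCCXLVIII = 748
748 - 50 = 698

DCXCVIII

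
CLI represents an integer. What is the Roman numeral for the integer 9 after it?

CLI = 151
151 + 9 = 160

CLX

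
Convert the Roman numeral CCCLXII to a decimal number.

CCCLXII: C=100, C=100, C=100, L=50, X=10, I=1, I=1
100 + 100 + 100 + 50 + 10 + 1 + 1 = 362

362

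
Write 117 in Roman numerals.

Convert 117 to Roman numerals:
  117 contains 1×100 (C)
  17 contains 1×10 (X)
  7 contains 1×5 (V)
  2 contains 2×1 (II)

CXVII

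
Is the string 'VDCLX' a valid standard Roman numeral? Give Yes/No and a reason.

'VDCLX': Invalid subtractive combination: VD

No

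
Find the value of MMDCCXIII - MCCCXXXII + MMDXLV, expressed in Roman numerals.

MMDCCXIII = 2713, MCCCXXXII = 1332, MMDXLV = 2545
2713 - 1332 = 1381
1381 + 2545 = 3926

MMMCMXXVI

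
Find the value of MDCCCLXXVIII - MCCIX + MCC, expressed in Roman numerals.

MDCCCLXXVIII = 1878, MCCIX = 1209, MCC = 1200
1878 - 1209 = 669
669 + 1200 = 1869

MDCCCLXIX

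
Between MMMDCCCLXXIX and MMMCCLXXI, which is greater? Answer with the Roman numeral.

MMMDCCCLXXIX = 3879
MMMCCLXXI = 3271
3879 is larger

MMMDCCCLXXIX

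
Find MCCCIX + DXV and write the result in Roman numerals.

MCCCIX = 1309
DXV = 515
1309 + 515 = 1824

MDCCCXXIV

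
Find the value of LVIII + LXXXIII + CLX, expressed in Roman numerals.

LVIII = 58, LXXXIII = 83, CLX = 160
58 + 83 = 141
141 + 160 = 301

CCCI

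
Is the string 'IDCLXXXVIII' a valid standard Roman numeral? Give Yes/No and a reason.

'IDCLXXXVIII': Invalid subtractive combination: ID

No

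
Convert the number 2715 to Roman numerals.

Convert 2715 to Roman numerals:
  2715 contains 2×1000 (MM)
  715 contains 1×500 (D)
  215 contains 2×100 (CC)
  15 contains 1×10 (X)
  5 contains 1×5 (V)

MMDCCXV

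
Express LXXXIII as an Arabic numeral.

LXXXIII: L=50, X=10, X=10, X=10, I=1, I=1, I=1
50 + 10 + 10 + 10 + 1 + 1 + 1 = 83

83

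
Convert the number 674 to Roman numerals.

Convert 674 to Roman numerals:
  674 contains 1×500 (D)
  174 contains 1×100 (C)
  74 contains 1×50 (L)
  24 contains 2×10 (XX)
  4 contains 1×4 (IV)

DCLXXIV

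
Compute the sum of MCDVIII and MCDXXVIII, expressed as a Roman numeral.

MCDVIII = 1408
MCDXXVIII = 1428
1408 + 1428 = 2836

MMDCCCXXXVI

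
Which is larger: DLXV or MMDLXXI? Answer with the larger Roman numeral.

DLXV = 565
MMDLXXI = 2571
2571 is larger

MMDLXXI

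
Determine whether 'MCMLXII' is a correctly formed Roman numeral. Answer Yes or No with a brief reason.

'MCMLXII': Check the rules: uses only the symbols I, V, X, L, C, D, M; no symbol is repeated more than three times in a row; V, L and D each appear at most once; the only place a smaller symbol precedes a larger one is the allowed subtractive pair CM, the symbol right after such a pair (if any) is smaller than the pair's first symbol, and otherwise the values never increase from left to right. Value: M (1000) + CM (900) + L (50) + X (10) + I (1) + I (1) = 1962. So it is a valid standard Roman numeral.

Yes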